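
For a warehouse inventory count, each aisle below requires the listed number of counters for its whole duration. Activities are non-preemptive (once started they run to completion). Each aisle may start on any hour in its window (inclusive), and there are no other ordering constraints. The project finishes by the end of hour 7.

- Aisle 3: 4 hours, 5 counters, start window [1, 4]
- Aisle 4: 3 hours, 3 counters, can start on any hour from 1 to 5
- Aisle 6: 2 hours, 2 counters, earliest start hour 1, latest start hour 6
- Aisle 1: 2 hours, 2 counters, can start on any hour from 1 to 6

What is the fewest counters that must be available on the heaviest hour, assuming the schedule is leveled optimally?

7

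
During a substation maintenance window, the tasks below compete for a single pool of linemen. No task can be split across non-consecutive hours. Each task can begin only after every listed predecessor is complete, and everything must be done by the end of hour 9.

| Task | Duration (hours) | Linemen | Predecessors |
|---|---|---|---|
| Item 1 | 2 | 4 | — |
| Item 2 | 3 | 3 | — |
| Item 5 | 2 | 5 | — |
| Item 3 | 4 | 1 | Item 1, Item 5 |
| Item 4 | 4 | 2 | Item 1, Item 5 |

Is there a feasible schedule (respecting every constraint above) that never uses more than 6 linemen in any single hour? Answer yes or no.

yes

Schedule Item 1@1, Item 2@5, Item 5@3, Item 3@5, Item 4@5: h1:4  h2:4  h3:5  h4:5  h5:6  h6:6  h7:6  h8:3  h9:0 — peak 6 ≤ 6.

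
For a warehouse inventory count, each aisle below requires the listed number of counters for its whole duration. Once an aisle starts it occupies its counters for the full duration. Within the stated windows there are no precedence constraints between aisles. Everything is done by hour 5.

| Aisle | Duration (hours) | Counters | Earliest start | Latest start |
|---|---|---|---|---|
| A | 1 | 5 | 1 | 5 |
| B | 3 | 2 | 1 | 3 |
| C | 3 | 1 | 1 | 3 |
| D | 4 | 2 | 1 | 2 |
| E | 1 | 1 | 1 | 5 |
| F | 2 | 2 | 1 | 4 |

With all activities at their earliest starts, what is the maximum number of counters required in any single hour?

13

Early-start schedule: A@1, B@1, C@1, D@1, E@1, F@1.
Load per hour: hour 1: 13, hour 2: 7, hour 3: 5, hour 4: 2, hour 5: 0.
Peak is 13.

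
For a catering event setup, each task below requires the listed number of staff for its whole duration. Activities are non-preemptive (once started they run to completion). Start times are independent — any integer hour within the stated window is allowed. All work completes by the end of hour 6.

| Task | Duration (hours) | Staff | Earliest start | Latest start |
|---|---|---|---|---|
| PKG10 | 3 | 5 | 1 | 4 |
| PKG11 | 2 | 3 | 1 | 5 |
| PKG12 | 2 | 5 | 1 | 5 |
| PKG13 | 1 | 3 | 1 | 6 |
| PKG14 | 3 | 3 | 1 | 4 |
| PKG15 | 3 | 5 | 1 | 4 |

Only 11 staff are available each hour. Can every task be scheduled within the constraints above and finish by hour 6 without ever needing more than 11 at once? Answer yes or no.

yes

Schedule PKG10@1, PKG11@1, PKG12@4, PKG13@3, PKG14@1, PKG15@4: h1:11  h2:11  h3:11  h4:10  h5:10  h6:5 — peak 11 ≤ 11.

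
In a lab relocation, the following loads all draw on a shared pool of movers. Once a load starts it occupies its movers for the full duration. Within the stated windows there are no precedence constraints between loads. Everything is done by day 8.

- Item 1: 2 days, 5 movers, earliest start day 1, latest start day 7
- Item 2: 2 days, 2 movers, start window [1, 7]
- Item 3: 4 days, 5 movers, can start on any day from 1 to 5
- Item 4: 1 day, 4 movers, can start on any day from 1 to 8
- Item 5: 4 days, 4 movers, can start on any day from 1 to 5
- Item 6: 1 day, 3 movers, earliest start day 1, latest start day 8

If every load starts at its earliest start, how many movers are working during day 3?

9

At early start, day 3 has: Item 3, Item 5.
Demand: 5 + 4 = 9.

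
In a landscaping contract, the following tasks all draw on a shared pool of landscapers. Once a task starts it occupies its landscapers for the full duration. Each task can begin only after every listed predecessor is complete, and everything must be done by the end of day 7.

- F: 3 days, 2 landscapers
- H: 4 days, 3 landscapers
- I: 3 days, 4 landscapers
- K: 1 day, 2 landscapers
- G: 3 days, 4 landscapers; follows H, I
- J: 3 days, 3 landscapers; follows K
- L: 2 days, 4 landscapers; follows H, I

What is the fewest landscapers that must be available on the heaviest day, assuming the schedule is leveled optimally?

10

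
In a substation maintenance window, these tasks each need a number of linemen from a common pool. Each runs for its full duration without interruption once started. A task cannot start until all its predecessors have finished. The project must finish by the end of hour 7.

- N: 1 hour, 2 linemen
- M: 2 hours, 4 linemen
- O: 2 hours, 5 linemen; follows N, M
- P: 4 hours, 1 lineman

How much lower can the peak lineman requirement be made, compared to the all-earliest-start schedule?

Early-start peak: h1:7  h2:5  h3:6  h4:6  h5:0  h6:0  h7:0 ⇒ 7.
Leveled (N@1, M@2, O@5, P@1): h1:3  h2:5  h3:5  h4:1  h5:5  h6:5  h7:0 ⇒ 5.
Reduction 7 − 5 = 2.

2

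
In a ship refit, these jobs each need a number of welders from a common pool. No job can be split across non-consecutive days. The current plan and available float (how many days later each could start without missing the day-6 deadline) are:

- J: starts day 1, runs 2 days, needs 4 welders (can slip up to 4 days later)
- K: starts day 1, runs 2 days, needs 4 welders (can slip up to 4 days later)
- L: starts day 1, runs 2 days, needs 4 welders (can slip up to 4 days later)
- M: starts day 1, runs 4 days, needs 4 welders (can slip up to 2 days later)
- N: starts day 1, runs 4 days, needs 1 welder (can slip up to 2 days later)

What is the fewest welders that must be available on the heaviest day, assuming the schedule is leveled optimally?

Early-start (J@1, K@1, L@1, M@1, N@1) gives peak 17: d1:17  d2:17  d3:5  d4:5  d5:0  d6:0.
Shift L→3, M→3.
Schedule J@1, K@1, L@3, M@3, N@1: d1:9  d2:9  d3:9  d4:9  d5:4  d6:4 — peak 9.

9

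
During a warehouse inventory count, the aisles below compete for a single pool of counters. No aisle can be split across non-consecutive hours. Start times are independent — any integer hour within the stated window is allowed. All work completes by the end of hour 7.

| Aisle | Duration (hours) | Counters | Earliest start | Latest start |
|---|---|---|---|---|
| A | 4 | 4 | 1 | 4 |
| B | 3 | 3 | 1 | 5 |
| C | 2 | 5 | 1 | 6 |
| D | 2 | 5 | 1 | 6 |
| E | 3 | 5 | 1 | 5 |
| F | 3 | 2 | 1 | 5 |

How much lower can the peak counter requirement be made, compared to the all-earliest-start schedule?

14

Early-start peak: h1:24  h2:24  h3:14  h4:4  h5:0  h6:0  h7:0 ⇒ 24.
Leveled (A@1, B@1, C@4, D@6, E@5, F@1): h1:9  h2:9  h3:9  h4:9  h5:10  h6:10  h7:10 ⇒ 10.
Reduction 24 − 10 = 14.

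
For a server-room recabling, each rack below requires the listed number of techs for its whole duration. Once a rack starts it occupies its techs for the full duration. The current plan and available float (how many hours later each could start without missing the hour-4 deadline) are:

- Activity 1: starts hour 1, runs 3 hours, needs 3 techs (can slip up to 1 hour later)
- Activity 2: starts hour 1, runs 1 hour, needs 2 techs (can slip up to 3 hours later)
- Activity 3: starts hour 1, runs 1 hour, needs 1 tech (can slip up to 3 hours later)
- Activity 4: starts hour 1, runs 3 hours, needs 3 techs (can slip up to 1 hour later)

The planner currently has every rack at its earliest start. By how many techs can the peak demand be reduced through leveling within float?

Early-start peak: h1:9  h2:6  h3:6  h4:0 ⇒ 9.
Leveled (Activity 1@1, Activity 2@1, Activity 3@1, Activity 4@2): h1:6  h2:6  h3:6  h4:3 ⇒ 6.
Reduction 9 − 6 = 3.

3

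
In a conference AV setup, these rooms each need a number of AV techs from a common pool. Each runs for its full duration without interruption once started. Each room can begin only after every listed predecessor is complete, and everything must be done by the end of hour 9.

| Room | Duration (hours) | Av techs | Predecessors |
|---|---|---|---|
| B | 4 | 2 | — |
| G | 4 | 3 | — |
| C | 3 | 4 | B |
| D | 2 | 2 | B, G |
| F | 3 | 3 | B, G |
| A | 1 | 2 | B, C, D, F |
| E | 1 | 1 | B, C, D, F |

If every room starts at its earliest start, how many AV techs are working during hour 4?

At early start, hour 4 has: B, G.
Demand: 2 + 3 = 5.

5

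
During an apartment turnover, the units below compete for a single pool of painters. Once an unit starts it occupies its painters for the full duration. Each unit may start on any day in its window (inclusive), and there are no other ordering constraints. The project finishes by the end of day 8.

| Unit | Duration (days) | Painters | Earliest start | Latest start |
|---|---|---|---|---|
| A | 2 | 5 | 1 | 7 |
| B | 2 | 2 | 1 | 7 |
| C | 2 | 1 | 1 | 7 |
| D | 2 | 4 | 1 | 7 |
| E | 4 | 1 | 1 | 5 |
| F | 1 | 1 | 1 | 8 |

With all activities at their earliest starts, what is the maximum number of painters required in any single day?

14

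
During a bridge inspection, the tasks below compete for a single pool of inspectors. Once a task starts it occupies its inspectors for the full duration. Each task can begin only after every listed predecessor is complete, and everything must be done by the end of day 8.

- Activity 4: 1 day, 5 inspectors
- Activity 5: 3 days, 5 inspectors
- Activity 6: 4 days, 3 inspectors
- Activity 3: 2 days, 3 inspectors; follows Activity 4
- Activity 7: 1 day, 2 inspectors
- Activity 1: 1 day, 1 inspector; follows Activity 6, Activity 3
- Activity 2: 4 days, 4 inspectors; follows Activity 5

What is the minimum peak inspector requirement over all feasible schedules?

8

Early-start (Activity 4@1, Activity 5@1, Activity 6@1, Activity 3@2, Activity 7@1, Activity 1@5, Activity 2@4) gives peak 15: d1:15  d2:11  d3:11  d4:7  d5:5  d6:4  d7:4  d8:0.
Shift Activity 5→2, Activity 3→5, Activity 7→7, Activity 1→7, Activity 2→5.
Schedule Activity 4@1, Activity 5@2, Activity 6@1, Activity 3@5, Activity 7@7, Activity 1@7, Activity 2@5: d1:8  d2:8  d3:8  d4:8  d5:7  d6:7  d7:7  d8:4 — peak 8.
Total inspector-days = 57 over 8 days ⇒ peak ≥ ⌈57/8⌉ = 8, so 8 is optimal.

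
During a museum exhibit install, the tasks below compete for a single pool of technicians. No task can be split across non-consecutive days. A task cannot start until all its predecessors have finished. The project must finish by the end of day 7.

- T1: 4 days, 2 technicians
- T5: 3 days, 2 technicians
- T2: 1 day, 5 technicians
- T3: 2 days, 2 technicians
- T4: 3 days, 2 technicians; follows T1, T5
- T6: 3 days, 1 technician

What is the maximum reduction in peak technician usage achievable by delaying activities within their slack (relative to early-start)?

5

Early-start peak: d1:12  d2:7  d3:5  d4:2  d5:2  d6:2  d7:2 ⇒ 12.
Leveled (T1@1, T5@1, T2@4, T3@1, T4@5, T6@1): d1:7  d2:7  d3:5  d4:7  d5:2  d6:2  d7:2 ⇒ 7.
Reduction 12 − 7 = 5.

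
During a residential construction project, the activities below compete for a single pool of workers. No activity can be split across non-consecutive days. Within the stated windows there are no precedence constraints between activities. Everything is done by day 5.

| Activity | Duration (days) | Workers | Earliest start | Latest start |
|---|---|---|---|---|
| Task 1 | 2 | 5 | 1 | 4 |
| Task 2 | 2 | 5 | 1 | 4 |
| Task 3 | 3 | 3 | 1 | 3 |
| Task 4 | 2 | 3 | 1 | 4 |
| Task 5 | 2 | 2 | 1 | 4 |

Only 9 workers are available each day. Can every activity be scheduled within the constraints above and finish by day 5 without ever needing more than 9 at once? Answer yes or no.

no

The minimum achievable peak is 10; 9 < 10, so no feasible schedule stays within the cap.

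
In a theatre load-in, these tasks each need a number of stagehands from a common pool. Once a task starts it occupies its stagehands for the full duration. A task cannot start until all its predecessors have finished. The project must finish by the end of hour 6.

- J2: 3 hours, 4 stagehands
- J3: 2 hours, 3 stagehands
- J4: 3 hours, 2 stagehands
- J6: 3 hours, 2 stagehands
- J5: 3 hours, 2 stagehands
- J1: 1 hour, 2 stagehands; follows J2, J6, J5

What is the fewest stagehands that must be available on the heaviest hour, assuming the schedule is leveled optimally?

Early-start (J2@1, J3@1, J4@1, J6@1, J5@1, J1@4) gives peak 13: h1:13  h2:13  h3:10  h4:2  h5:0  h6:0.
Shift J4→4, J6→3, J5→3, J1→6.
Schedule J2@1, J3@1, J4@4, J6@3, J5@3, J1@6: h1:7  h2:7  h3:8  h4:6  h5:6  h6:4 — peak 8.

8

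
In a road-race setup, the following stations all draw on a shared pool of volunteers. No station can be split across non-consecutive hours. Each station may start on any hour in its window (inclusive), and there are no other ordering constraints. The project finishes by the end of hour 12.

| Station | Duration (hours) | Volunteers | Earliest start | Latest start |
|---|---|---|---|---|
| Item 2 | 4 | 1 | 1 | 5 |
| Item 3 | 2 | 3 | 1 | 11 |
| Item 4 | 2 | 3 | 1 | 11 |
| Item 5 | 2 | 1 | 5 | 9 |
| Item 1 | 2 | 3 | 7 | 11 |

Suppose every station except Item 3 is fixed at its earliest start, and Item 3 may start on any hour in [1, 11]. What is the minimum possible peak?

Item 3@1: h1:7  h2:7  h3:1  h4:1  h5:1  h6:1  h7:3  h8:3  h9:0  h10:0  h11:0  h12:0 → peak 7
Item 3@2: h1:4  h2:7  h3:4  h4:1  h5:1  h6:1  h7:3  h8:3  h9:0  h10:0  h11:0  h12:0 → peak 7
Item 3@3: h1:4  h2:4  h3:4  h4:4  h5:1  h6:1  h7:3  h8:3  h9:0  h10:0  h11:0  h12:0 → peak 4
Item 3@4: h1:4  h2:4  h3:1  h4:4  h5:4  h6:1  h7:3  h8:3  h9:0  h10:0  h11:0  h12:0 → peak 4
Item 3@5: h1:4  h2:4  h3:1  h4:1  h5:4  h6:4  h7:3  h8:3  h9:0  h10:0  h11:0  h12:0 → peak 4
Item 3@6: h1:4  h2:4  h3:1  h4:1  h5:1  h6:4  h7:6  h8:3  h9:0  h10:0  h11:0  h12:0 → peak 6
Item 3@7: h1:4  h2:4  h3:1  h4:1  h5:1  h6:1  h7:6  h8:6  h9:0  h10:0  h11:0  h12:0 → peak 6
Item 3@8: h1:4  h2:4  h3:1  h4:1  h5:1  h6:1  h7:3  h8:6  h9:3  h10:0  h11:0  h12:0 → peak 6
Item 3@9: h1:4  h2:4  h3:1  h4:1  h5:1  h6:1  h7:3  h8:3  h9:3  h10:3  h11:0  h12:0 → peak 4
Item 3@10: h1:4  h2:4  h3:1  h4:1  h5:1  h6:1  h7:3  h8:3  h9:0  h10:3  h11:3  h12:0 → peak 4
Item 3@11: h1:4  h2:4  h3:1  h4:1  h5:1  h6:1  h7:3  h8:3  h9:0  h10:0  h11:3  h12:3 → peak 4
Best is Item 3@3, peak 4.

4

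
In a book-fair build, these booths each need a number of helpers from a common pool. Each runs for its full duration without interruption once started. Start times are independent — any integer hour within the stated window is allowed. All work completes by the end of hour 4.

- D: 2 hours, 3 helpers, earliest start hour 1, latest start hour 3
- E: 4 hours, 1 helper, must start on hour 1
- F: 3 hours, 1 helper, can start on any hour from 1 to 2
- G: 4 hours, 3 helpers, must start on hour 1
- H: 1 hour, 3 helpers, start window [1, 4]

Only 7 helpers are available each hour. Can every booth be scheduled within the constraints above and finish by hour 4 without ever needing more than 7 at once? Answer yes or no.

no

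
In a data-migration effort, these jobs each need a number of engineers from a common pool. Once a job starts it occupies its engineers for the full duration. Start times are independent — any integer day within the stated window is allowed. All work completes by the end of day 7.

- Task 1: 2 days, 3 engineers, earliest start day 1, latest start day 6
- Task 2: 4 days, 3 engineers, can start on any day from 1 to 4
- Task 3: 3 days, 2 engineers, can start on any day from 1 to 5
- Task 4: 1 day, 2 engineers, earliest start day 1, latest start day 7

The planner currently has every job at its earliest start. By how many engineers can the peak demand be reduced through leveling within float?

5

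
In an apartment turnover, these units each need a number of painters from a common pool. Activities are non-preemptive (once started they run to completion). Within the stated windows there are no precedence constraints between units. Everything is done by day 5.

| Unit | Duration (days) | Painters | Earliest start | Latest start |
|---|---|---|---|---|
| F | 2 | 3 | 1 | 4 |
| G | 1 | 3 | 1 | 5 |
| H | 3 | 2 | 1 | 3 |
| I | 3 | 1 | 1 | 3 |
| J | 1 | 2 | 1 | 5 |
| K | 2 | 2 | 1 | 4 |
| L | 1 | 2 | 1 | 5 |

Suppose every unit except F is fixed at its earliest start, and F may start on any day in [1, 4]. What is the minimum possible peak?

F@1: d1:15  d2:8  d3:3  d4:0  d5:0 → peak 15
F@2: d1:12  d2:8  d3:6  d4:0  d5:0 → peak 12
F@3: d1:12  d2:5  d3:6  d4:3  d5:0 → peak 12
F@4: d1:12  d2:5  d3:3  d4:3  d5:3 → peak 12
Best is F@2, peak 12.

12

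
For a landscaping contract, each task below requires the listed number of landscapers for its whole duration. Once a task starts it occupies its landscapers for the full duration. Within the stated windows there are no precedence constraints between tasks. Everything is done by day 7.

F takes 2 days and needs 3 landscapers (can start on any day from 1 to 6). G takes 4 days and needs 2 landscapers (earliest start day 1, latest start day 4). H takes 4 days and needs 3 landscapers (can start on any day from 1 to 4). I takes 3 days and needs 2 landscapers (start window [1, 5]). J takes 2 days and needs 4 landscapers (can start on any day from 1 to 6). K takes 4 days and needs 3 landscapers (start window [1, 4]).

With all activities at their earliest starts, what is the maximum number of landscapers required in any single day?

Early-start schedule: F@1, G@1, H@1, I@1, J@1, K@1.
Load per day: day 1: 17, day 2: 17, day 3: 10, day 4: 8, day 5: 0, day 6: 0, day 7: 0.
Peak is 17.

17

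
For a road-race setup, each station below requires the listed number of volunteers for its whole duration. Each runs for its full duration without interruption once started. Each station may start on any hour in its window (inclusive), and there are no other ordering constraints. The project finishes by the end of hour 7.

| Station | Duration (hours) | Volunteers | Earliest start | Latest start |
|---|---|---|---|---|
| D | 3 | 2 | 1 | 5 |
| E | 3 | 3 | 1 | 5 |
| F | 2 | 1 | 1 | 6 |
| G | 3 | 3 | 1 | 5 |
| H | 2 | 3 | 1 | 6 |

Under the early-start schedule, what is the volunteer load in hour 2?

12

At early start, hour 2 has: D, E, F, G, H.
Demand: 2 + 3 + 1 + 3 + 3 = 12.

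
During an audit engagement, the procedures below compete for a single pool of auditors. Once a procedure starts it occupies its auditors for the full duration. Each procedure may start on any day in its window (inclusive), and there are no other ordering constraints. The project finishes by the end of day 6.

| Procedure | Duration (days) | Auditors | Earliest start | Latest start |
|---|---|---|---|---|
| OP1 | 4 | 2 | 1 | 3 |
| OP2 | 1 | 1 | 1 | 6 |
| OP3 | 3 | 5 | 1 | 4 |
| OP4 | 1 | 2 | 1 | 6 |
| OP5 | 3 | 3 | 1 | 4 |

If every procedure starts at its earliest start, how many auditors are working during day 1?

13

At early start, day 1 has: OP1, OP2, OP3, OP4, OP5.
Demand: 2 + 1 + 5 + 2 + 3 = 13.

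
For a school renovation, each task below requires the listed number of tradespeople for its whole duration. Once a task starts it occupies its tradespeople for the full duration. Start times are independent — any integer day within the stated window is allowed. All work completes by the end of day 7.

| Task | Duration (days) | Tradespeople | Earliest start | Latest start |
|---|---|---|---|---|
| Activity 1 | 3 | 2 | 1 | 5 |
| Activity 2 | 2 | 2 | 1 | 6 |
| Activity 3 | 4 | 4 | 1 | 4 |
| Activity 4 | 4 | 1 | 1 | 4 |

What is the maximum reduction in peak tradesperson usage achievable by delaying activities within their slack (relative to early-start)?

4

Early-start peak: d1:9  d2:9  d3:7  d4:5  d5:0  d6:0  d7:0 ⇒ 9.
Leveled (Activity 1@1, Activity 2@1, Activity 3@4, Activity 4@1): d1:5  d2:5  d3:3  d4:5  d5:4  d6:4  d7:4 ⇒ 5.
Reduction 9 − 5 = 4.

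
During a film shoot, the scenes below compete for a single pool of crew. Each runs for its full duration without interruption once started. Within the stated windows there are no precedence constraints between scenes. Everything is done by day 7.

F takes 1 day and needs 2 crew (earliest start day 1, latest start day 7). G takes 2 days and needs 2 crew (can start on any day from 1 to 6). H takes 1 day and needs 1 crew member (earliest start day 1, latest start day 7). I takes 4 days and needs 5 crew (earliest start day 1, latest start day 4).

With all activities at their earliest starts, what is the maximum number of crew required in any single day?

Early-start schedule: F@1, G@1, H@1, I@1.
Load per day: day 1: 10, day 2: 7, day 3: 5, day 4: 5, day 5: 0, day 6: 0, day 7: 0.
Peak is 10.

10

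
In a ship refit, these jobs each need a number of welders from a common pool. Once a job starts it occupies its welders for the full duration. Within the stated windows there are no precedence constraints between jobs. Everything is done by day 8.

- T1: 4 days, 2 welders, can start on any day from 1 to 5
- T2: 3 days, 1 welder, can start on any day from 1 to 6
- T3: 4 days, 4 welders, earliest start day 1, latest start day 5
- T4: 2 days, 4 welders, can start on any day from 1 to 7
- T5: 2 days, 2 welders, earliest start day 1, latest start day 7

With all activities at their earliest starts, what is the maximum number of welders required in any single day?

Early-start schedule: T1@1, T2@1, T3@1, T4@1, T5@1.
Load per day: day 1: 13, day 2: 13, day 3: 7, day 4: 6, day 5: 0, day 6: 0, day 7: 0, day 8: 0.
Peak is 13.

13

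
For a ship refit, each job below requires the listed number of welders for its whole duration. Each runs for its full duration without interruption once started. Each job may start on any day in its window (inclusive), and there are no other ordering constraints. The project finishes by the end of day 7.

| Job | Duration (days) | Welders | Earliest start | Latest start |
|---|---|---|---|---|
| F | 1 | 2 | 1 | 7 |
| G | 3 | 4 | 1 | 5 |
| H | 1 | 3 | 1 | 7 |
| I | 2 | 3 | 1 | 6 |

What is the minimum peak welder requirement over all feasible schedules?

Early-start (F@1, G@1, H@1, I@1) gives peak 12: d1:12  d2:7  d3:4  d4:0  d5:0  d6:0  d7:0.
Shift G→2, H→5, I→6.
Schedule F@1, G@2, H@5, I@6: d1:2  d2:4  d3:4  d4:4  d5:3  d6:3  d7:3 — peak 4.
Total welder-days = 23 over 7 days ⇒ peak ≥ ⌈23/7⌉ = 4, so 4 is optimal.

4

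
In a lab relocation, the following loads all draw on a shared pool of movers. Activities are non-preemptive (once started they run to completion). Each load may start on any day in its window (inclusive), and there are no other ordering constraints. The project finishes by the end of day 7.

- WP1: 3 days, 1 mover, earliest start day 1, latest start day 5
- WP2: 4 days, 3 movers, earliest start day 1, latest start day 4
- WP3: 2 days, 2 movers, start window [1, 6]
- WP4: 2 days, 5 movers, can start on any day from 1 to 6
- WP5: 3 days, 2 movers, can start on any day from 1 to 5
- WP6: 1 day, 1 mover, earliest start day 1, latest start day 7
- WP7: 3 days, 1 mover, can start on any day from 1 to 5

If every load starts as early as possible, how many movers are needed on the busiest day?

Early-start schedule: WP1@1, WP2@1, WP3@1, WP4@1, WP5@1, WP6@1, WP7@1.
Load per day: day 1: 15, day 2: 14, day 3: 7, day 4: 3, day 5: 0, day 6: 0, day 7: 0.
Peak is 15.

15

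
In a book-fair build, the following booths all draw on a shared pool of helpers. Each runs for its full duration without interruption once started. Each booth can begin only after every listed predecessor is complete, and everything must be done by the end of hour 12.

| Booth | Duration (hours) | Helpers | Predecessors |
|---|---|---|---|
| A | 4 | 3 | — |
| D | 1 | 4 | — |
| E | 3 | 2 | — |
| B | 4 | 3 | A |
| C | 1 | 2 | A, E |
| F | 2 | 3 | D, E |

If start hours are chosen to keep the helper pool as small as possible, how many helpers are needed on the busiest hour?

Early-start (A@1, D@1, E@1, B@5, C@5, F@4) gives peak 9: h1:9  h2:5  h3:5  h4:6  h5:8  h6:3  h7:3  h8:3  h9:0  h10:0  h11:0  h12:0.
Shift D→5, B→6, C→6, F→10.
Schedule A@1, D@5, E@1, B@6, C@6, F@10: h1:5  h2:5  h3:5  h4:3  h5:4  h6:5  h7:3  h8:3  h9:3  h10:3  h11:3  h12:0 — peak 5.

5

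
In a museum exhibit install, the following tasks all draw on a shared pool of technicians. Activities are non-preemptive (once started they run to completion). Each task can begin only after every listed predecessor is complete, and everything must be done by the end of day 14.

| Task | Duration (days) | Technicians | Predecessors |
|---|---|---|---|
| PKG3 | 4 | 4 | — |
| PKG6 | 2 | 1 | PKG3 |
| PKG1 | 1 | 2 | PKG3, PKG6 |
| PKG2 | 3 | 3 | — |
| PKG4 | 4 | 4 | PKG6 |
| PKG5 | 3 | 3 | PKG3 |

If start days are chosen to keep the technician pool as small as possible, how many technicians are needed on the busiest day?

Early-start (PKG3@1, PKG6@5, PKG1@7, PKG2@1, PKG4@7, PKG5@5) gives peak 9: d1:7  d2:7  d3:7  d4:4  d5:4  d6:4  d7:9  d8:4  d9:4  d10:4  d11:0  d12:0  d13:0  d14:0.
Shift PKG2→5, PKG4→8, PKG5→12.
Schedule PKG3@1, PKG6@5, PKG1@7, PKG2@5, PKG4@8, PKG5@12: d1:4  d2:4  d3:4  d4:4  d5:4  d6:4  d7:5  d8:4  d9:4  d10:4  d11:4  d12:3  d13:3  d14:3 — peak 5.

5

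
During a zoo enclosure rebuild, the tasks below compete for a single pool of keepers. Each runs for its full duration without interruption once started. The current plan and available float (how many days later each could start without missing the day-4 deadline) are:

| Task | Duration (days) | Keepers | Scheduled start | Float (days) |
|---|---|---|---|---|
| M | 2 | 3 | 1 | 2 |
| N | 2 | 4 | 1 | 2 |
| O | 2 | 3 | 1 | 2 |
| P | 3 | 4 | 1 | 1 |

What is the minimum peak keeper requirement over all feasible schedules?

10

Early-start (M@1, N@1, O@1, P@1) gives peak 14: d1:14  d2:14  d3:4  d4:0.
Shift N→3.
Schedule M@1, N@3, O@1, P@1: d1:10  d2:10  d3:8  d4:4 — peak 10.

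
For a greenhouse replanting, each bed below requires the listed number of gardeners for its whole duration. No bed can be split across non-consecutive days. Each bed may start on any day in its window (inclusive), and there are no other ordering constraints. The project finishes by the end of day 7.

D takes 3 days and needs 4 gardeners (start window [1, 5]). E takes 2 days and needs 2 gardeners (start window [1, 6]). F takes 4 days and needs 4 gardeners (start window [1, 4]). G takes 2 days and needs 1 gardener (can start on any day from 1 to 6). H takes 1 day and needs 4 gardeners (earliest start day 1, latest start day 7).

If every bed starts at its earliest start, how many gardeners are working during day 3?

At early start, day 3 has: D, F.
Demand: 4 + 4 = 8.

8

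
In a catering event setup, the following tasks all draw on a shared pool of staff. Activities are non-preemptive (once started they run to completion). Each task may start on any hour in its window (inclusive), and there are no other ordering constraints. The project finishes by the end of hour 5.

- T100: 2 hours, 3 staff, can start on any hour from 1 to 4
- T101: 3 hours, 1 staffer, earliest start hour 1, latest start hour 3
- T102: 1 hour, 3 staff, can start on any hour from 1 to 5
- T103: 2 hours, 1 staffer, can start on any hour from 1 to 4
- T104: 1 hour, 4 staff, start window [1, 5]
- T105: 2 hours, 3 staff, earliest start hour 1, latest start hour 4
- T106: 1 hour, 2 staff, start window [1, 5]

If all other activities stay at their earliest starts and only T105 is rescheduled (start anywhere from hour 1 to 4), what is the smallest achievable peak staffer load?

14

T105@1: h1:17  h2:8  h3:1  h4:0  h5:0 → peak 17
T105@2: h1:14  h2:8  h3:4  h4:0  h5:0 → peak 14
T105@3: h1:14  h2:5  h3:4  h4:3  h5:0 → peak 14
T105@4: h1:14  h2:5  h3:1  h4:3  h5:3 → peak 14
Best is T105@2, peak 14.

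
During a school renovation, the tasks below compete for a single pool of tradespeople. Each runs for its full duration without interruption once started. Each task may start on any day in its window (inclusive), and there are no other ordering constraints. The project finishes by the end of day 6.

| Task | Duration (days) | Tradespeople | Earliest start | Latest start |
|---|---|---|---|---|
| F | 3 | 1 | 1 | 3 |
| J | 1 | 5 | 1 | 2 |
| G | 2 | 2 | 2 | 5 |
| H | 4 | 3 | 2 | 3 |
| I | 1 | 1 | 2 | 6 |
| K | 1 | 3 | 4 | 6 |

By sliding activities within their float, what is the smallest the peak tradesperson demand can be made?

Early-start (F@1, J@1, G@2, H@2, I@2, K@4) gives peak 7: d1:6  d2:7  d3:6  d4:6  d5:3  d6:0.
Shift F→2, G→5, K→6.
Schedule F@2, J@1, G@5, H@2, I@2, K@6: d1:5  d2:5  d3:4  d4:4  d5:5  d6:5 — peak 5.
Total tradesperson-days = 28 over 6 days ⇒ peak ≥ ⌈28/6⌉ = 5, so 5 is optimal.

5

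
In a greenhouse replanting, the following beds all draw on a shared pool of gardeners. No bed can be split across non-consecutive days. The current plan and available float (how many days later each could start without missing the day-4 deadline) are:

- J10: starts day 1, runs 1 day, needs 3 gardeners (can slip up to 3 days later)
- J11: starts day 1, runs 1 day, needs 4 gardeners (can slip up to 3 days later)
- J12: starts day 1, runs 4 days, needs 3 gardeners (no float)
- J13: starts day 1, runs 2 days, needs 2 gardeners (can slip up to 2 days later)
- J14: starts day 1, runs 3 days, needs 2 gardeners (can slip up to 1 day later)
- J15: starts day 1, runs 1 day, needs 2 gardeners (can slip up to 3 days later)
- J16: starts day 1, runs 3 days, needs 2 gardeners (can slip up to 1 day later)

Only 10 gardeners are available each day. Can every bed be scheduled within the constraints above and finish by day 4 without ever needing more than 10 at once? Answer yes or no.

yes

Schedule J10@1, J11@1, J12@1, J13@2, J14@2, J15@4, J16@2: d1:10  d2:9  d3:9  d4:9 — peak 10 ≤ 10.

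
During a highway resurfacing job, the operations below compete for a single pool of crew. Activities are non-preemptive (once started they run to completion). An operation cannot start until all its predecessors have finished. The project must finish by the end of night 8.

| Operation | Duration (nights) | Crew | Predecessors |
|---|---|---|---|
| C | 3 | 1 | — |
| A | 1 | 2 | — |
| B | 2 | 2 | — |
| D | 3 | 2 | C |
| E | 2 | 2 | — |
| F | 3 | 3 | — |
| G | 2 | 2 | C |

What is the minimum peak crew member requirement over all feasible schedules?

4

Early-start (C@1, A@1, B@1, D@4, E@1, F@1, G@4) gives peak 10: n1:10  n2:8  n3:4  n4:4  n5:4  n6:2  n7:0  n8:0.
Shift A→4, B→4, D→6, E→5, G→7.
Schedule C@1, A@4, B@4, D@6, E@5, F@1, G@7: n1:4  n2:4  n3:4  n4:4  n5:4  n6:4  n7:4  n8:4 — peak 4.
Total crew member-nights = 32 over 8 nights ⇒ peak ≥ ⌈32/8⌉ = 4, so 4 is optimal.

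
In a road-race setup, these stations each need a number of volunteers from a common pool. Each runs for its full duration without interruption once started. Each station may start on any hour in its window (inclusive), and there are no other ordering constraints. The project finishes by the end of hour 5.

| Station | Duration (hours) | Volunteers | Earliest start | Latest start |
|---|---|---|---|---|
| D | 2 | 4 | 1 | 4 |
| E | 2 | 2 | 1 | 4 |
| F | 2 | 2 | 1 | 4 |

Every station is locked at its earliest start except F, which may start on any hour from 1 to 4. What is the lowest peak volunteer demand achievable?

F@1: h1:8  h2:8  h3:0  h4:0  h5:0 → peak 8
F@2: h1:6  h2:8  h3:2  h4:0  h5:0 → peak 8
F@3: h1:6  h2:6  h3:2  h4:2  h5:0 → peak 6
F@4: h1:6  h2:6  h3:0  h4:2  h5:2 → peak 6
Best is F@3, peak 6.

6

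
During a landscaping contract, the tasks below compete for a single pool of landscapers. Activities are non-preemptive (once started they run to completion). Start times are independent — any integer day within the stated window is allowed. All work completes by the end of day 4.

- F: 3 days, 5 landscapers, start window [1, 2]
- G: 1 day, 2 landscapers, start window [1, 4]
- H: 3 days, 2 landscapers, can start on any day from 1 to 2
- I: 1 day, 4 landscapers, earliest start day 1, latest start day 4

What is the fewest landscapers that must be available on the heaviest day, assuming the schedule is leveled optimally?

Early-start (F@1, G@1, H@1, I@1) gives peak 13: d1:13  d2:7  d3:7  d4:0.
Shift H→2, I→4.
Schedule F@1, G@1, H@2, I@4: d1:7  d2:7  d3:7  d4:6 — peak 7.
Total landscaper-days = 27 over 4 days ⇒ peak ≥ ⌈27/4⌉ = 7, so 7 is optimal.

7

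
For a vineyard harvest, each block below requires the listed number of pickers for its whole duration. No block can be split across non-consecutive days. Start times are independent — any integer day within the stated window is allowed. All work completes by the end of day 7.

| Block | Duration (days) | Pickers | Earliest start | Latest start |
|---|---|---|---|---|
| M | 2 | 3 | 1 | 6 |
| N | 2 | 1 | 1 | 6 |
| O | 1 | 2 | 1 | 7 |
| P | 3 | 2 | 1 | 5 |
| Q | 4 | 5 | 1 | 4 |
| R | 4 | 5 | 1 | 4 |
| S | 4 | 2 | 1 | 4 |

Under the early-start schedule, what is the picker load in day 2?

18

At early start, day 2 has: M, N, P, Q, R, S.
Demand: 3 + 1 + 2 + 5 + 5 + 2 = 18.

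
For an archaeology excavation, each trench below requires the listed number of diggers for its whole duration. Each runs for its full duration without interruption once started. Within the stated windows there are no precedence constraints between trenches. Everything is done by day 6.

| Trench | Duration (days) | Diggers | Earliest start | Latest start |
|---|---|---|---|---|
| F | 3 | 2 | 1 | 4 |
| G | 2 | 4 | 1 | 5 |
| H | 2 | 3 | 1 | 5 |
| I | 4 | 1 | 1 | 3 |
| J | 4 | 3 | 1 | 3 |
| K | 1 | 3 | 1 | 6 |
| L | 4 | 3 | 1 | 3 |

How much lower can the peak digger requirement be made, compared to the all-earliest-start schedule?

Early-start peak: d1:19  d2:16  d3:9  d4:7  d5:0  d6:0 ⇒ 19.
Leveled (F@2, G@1, H@5, I@1, J@3, K@1, L@3): d1:8  d2:7  d3:9  d4:9  d5:9  d6:9 ⇒ 9.
Reduction 19 − 9 = 10.

10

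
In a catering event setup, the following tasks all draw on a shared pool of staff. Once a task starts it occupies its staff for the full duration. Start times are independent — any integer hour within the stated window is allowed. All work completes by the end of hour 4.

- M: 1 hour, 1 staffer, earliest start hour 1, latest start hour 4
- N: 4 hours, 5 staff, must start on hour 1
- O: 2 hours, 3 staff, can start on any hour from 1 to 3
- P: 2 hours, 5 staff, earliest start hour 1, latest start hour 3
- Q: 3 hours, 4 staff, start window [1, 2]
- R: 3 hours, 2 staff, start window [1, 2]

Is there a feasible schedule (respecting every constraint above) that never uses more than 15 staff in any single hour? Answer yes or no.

no

The minimum achievable peak is 16; 15 < 16, so no feasible schedule stays within the cap.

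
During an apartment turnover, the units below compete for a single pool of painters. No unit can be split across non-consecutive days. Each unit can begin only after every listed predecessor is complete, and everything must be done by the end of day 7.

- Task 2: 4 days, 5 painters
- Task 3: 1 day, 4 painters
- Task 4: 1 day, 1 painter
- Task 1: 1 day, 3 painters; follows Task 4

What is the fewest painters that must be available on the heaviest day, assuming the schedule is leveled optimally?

5

Early-start (Task 2@1, Task 3@1, Task 4@1, Task 1@2) gives peak 10: d1:10  d2:8  d3:5  d4:5  d5:0  d6:0  d7:0.
Shift Task 3→5, Task 4→5, Task 1→6.
Schedule Task 2@1, Task 3@5, Task 4@5, Task 1@6: d1:5  d2:5  d3:5  d4:5  d5:5  d6:3  d7:0 — peak 5.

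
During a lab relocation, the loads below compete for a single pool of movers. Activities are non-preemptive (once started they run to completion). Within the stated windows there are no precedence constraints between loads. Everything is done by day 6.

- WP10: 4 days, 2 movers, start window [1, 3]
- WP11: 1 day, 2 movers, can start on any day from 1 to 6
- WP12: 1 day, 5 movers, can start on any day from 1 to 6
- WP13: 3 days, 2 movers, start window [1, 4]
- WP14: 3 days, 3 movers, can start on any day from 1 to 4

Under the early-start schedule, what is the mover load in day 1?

14

At early start, day 1 has: WP10, WP11, WP12, WP13, WP14.
Demand: 2 + 2 + 5 + 2 + 3 = 14.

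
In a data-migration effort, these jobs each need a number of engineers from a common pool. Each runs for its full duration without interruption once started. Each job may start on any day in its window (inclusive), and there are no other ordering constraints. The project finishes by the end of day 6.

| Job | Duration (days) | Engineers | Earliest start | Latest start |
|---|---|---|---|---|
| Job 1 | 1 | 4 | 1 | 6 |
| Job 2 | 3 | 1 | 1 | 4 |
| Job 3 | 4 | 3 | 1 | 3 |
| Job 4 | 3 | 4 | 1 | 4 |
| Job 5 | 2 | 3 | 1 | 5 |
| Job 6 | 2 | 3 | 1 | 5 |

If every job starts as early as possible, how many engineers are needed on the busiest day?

18

Early-start schedule: Job 1@1, Job 2@1, Job 3@1, Job 4@1, Job 5@1, Job 6@1.
Load per day: day 1: 18, day 2: 14, day 3: 8, day 4: 3, day 5: 0, day 6: 0.
Peak is 18.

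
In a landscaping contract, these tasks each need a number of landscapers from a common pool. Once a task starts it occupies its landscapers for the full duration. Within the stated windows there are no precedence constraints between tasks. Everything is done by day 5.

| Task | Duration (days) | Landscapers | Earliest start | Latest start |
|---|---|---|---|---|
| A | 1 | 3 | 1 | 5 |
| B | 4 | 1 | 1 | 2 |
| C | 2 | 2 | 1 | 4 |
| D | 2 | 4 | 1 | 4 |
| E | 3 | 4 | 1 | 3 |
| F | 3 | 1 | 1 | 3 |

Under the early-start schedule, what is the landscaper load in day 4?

At early start, day 4 has: B.
Demand: 1 = 1.

1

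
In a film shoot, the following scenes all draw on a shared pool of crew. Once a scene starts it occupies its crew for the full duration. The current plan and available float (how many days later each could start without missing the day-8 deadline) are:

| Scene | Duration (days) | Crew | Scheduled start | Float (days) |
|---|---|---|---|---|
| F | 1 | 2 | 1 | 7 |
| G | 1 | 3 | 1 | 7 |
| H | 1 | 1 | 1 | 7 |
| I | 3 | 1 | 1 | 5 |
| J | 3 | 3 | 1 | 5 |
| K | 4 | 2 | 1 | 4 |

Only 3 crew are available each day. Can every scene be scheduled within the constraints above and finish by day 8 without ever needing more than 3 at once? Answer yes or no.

Total crew member-days = 26; over 8 days the average is 26/8 > 3, so some day must exceed 3.

no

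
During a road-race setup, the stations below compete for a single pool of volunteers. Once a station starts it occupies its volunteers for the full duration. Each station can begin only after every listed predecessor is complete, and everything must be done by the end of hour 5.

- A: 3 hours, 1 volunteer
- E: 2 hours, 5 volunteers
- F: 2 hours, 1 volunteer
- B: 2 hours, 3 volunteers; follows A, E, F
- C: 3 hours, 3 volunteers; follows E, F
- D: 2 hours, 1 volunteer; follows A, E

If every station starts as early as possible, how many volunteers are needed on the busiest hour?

7

Early-start schedule: A@1, E@1, F@1, B@4, C@3, D@4.
Load per hour: hour 1: 7, hour 2: 7, hour 3: 4, hour 4: 7, hour 5: 7.
Peak is 7.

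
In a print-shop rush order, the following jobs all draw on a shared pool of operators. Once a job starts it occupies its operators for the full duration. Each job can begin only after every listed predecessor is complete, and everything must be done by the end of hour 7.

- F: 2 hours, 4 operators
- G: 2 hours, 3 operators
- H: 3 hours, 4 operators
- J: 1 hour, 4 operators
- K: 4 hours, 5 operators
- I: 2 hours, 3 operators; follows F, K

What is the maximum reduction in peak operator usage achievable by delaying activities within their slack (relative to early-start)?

Early-start peak: h1:20  h2:16  h3:9  h4:5  h5:3  h6:3  h7:0 ⇒ 20.
Leveled (F@1, G@3, H@5, J@1, K@2, I@6): h1:8  h2:9  h3:8  h4:8  h5:9  h6:7  h7:7 ⇒ 9.
Reduction 20 − 9 = 11.

11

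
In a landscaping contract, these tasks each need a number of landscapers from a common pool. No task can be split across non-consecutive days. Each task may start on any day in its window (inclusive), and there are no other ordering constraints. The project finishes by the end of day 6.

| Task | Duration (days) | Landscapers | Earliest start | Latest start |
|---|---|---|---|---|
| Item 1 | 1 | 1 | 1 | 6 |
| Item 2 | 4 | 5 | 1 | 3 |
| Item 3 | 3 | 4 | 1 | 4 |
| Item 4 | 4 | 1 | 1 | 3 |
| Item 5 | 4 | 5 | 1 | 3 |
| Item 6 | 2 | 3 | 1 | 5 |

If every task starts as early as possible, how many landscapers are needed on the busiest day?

19

Early-start schedule: Item 1@1, Item 2@1, Item 3@1, Item 4@1, Item 5@1, Item 6@1.
Load per day: day 1: 19, day 2: 18, day 3: 15, day 4: 11, day 5: 0, day 6: 0.
Peak is 19.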